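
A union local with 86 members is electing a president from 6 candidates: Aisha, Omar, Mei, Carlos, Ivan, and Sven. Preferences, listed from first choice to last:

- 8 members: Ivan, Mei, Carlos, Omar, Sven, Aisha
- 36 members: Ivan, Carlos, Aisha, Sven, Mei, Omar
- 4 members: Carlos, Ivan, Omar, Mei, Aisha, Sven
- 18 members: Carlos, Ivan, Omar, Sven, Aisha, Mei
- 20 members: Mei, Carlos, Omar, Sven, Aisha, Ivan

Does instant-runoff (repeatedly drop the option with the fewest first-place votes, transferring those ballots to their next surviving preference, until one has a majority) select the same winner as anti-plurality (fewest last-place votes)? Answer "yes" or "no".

no

Instant-runoff — R1 Aisha 0, Omar 0, Mei 20, Carlos 22, Ivan 44, Sven 0 (Ivan winner). Winner: Ivan.
Anti-plurality — last-place votes: Aisha 8, Omar 36, Mei 18, Carlos 0, Ivan 20, Sven 4. Winner: Carlos.
The two methods disagree.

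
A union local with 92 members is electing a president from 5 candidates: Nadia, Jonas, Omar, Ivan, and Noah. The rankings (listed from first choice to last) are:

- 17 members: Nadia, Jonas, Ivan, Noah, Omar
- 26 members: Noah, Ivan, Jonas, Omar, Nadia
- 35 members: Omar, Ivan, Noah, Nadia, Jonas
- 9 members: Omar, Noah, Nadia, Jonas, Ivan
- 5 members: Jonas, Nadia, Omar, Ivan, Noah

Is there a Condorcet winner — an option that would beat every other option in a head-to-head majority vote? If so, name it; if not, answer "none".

Checking pairwise contests:
Omar beats Nadia 70–22.
Nadia beats Jonas 61–31.
Jonas beats Omar 48–44.
Omar beats Ivan 49–43.
Omar beats Noah 49–43.
Every option loses at least one head-to-head, so there is no Condorcet winner.

none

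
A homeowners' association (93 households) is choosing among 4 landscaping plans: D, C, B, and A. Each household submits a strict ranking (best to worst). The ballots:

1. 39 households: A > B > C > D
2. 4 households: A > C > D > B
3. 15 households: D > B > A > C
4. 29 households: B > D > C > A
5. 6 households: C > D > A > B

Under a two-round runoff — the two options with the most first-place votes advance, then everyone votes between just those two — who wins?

A

Round 1 first-place votes: D 15, C 6, B 29, A 43.
A and B advance.
Runoff: A is preferred to B by 49 voters; B by 44.
A wins the runoff.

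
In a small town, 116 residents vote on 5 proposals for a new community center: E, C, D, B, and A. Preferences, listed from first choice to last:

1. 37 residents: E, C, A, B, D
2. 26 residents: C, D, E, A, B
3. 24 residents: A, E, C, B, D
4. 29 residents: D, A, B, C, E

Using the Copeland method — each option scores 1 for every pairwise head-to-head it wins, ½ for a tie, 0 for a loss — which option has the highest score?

E: beats C, D, B, and A → score 4.
C: beats D, B, and A; loses to E → score 3.
D: loses to E, C, B, and A → score 0.
B: beats D; loses to E, C, and A → score 1.
A: beats D and B; loses to E and C → score 2.
E has the best pairwise record.

E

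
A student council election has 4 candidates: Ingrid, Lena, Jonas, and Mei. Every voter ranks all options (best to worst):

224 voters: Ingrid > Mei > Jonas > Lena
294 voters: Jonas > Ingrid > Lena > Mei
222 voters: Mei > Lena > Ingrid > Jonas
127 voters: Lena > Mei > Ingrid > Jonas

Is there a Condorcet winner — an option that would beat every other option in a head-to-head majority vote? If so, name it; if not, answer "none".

Ingrid

Ingrid vs Lena: 518–349 for Ingrid.
Ingrid vs Jonas: 573–294 for Ingrid.
Ingrid vs Mei: 518–349 for Ingrid.
Ingrid beats every other option head-to-head.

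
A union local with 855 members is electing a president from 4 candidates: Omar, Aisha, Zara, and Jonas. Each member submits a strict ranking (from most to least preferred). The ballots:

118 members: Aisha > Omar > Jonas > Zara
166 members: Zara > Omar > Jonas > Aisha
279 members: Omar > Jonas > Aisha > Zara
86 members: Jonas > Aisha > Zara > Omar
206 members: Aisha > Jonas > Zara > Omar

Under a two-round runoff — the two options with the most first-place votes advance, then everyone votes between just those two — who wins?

Round 1 first-place votes: Omar 279, Aisha 324, Zara 166, Jonas 86.
Aisha and Omar advance.
Runoff: Aisha is preferred to Omar by 410 voters; Omar by 445.
Omar wins the runoff.

Omar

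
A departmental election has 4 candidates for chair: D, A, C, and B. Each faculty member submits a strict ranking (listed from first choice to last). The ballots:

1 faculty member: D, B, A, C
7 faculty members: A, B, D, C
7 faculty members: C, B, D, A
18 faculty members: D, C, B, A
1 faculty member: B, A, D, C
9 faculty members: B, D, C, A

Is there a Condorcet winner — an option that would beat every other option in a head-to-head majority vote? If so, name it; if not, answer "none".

Checking pairwise contests:
B beats D 24–19.
D beats A 35–8.
D beats C 36–7.
C beats B 25–18.
Every option loses at least one head-to-head, so there is no Condorcet winner.

none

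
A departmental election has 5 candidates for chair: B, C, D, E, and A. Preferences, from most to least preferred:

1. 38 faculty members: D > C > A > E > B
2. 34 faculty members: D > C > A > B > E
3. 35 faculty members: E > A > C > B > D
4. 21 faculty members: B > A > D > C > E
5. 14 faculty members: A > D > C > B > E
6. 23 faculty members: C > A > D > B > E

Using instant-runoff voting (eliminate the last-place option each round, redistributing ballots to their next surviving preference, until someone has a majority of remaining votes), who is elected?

Round 1: B 21, C 23, D 72, E 35, A 14. Eliminate A.
Round 2: B 21, C 23, D 86, E 35. D has a majority.

D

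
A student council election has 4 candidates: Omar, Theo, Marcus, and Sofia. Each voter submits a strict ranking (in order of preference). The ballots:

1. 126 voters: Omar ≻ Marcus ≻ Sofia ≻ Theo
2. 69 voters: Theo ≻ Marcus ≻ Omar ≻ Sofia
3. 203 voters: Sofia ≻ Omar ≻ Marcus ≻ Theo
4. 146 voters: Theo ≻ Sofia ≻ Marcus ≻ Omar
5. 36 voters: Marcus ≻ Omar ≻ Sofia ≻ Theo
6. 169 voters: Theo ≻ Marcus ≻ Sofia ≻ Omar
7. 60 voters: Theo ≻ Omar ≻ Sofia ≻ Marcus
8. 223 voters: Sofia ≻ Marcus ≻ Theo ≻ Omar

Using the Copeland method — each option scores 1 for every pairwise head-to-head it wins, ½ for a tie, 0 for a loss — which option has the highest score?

Sofia

Omar: loses to Theo, Marcus, and Sofia → score 0.
Theo: beats Omar; loses to Marcus and Sofia → score 1.
Marcus: beats Omar and Theo; loses to Sofia → score 2.
Sofia: beats Omar, Theo, and Marcus → score 3.
Sofia has the best pairwise record.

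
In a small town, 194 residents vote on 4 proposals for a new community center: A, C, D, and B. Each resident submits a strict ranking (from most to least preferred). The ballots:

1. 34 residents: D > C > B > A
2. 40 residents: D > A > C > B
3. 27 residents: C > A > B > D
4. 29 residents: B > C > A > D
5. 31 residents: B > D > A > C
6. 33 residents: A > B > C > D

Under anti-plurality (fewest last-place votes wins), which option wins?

C

Last-place votes: A 34, C 31, D 89, B 40.
C is ranked last by the fewest voters, so C wins.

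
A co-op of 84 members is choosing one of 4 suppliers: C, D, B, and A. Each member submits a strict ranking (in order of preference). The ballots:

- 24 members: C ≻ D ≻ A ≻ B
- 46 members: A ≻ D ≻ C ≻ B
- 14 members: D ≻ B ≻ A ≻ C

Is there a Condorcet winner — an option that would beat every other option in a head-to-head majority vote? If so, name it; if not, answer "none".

A vs C: 60–24 for A.
A vs D: 46–38 for A.
A vs B: 70–14 for A.
A beats every other option head-to-head.

A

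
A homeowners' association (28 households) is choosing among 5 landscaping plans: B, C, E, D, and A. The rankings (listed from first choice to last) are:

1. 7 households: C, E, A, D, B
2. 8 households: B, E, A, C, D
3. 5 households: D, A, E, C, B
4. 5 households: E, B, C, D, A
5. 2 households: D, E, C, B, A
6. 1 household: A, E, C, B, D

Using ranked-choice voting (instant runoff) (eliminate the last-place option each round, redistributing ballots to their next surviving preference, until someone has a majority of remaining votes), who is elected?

Round 1: B 8, C 7, E 5, D 7, A 1. Eliminate A.
Round 2: B 8, C 7, E 6, D 7. Eliminate E.
Round 3: B 13, C 8, D 7. Eliminate D.
Round 4: B 13, C 15. C has a majority.

C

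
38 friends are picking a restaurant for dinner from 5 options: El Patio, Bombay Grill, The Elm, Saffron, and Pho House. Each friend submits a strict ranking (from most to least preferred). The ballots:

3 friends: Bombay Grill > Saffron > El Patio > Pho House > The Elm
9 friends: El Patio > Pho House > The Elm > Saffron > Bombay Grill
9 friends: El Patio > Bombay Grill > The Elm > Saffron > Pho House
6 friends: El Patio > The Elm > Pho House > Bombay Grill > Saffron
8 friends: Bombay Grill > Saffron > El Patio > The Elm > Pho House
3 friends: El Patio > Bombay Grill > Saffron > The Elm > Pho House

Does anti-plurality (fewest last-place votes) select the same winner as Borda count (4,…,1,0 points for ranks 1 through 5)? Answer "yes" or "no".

yes

Anti-plurality — last-place votes: El Patio 0, Bombay Grill 9, The Elm 3, Saffron 6, Pho House 20. Winner: El Patio.
Borda — scores: El Patio 130, Bombay Grill 86, The Elm 65, Saffron 57, Pho House 42. Winner: El Patio.
The two methods agree.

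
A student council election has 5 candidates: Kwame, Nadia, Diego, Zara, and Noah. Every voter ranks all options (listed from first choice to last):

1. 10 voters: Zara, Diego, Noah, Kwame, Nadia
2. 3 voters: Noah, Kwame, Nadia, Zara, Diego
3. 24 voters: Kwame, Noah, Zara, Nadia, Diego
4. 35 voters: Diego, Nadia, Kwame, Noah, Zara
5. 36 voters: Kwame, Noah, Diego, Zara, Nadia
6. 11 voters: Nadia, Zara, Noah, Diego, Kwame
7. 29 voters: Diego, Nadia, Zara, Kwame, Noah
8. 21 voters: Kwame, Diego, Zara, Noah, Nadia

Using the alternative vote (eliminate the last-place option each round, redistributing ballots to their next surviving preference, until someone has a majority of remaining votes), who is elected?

Round 1: Kwame 81, Nadia 11, Diego 64, Zara 10, Noah 3. Eliminate Noah.
Round 2: Kwame 84, Nadia 11, Diego 64, Zara 10. Eliminate Zara.
Round 3: Kwame 84, Nadia 11, Diego 74. Eliminate Nadia.
Round 4: Kwame 84, Diego 85. Diego has a majority.

Diego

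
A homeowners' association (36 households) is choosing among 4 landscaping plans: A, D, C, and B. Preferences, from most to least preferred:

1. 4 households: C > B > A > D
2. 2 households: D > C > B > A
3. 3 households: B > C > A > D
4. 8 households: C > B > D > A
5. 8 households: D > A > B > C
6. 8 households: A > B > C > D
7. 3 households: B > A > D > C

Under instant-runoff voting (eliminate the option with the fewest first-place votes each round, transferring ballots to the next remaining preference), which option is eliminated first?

B

Round 1: A 8, D 10, C 12, B 6. Eliminate B.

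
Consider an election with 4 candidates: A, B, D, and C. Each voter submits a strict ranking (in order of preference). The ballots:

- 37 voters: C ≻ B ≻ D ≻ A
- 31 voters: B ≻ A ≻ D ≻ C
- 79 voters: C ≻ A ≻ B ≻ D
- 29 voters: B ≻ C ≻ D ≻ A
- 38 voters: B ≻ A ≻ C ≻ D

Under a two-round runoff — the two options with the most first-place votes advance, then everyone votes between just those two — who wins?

C

Round 1 first-place votes: A 0, B 98, D 0, C 116.
C and B advance.
Runoff: C is preferred to B by 116 voters; B by 98.
C wins the runoff.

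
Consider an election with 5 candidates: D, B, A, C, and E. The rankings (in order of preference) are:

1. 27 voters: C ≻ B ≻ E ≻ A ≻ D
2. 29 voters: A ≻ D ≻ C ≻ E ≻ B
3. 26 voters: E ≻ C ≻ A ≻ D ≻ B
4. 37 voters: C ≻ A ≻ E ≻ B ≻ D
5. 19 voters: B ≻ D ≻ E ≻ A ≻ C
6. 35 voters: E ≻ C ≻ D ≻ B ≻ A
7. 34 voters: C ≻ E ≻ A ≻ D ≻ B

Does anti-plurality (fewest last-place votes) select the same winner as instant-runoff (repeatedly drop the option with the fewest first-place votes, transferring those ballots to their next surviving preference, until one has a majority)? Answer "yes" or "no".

no

Anti-plurality — last-place votes: D 64, B 89, A 35, C 19, E 0. Winner: E.
Instant-runoff — R1 D 0, B 19, A 29, C 98, E 61 (D out); R2 B 19, A 29, C 98, E 61 (B out); R3 A 29, C 98, E 80 (A out); R4 C 127, E 80 (C winner). Winner: C.
The two methods disagree.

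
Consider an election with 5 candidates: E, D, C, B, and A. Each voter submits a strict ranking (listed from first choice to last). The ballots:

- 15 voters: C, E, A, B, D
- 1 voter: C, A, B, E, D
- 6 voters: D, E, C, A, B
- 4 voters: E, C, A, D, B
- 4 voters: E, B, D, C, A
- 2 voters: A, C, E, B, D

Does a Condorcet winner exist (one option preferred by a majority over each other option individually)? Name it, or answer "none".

C

C vs E: 18–14 for C.
C vs D: 22–10 for C.
C vs B: 28–4 for C.
C vs A: 30–2 for C.
C beats every other option head-to-head.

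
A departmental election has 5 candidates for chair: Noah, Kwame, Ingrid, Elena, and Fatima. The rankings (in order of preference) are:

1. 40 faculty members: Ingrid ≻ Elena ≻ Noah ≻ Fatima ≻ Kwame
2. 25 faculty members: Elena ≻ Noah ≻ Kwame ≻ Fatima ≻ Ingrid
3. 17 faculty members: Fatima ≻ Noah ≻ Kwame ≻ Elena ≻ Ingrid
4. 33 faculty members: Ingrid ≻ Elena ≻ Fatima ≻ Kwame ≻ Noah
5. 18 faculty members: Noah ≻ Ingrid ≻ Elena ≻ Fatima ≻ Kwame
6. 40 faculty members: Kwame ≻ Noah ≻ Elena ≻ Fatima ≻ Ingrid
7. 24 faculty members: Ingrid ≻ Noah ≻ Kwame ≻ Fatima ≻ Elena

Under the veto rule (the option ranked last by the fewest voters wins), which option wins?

Fatima

Last-place votes: Noah 33, Kwame 58, Ingrid 82, Elena 24, Fatima 0.
Fatima is ranked last by the fewest voters, so Fatima wins.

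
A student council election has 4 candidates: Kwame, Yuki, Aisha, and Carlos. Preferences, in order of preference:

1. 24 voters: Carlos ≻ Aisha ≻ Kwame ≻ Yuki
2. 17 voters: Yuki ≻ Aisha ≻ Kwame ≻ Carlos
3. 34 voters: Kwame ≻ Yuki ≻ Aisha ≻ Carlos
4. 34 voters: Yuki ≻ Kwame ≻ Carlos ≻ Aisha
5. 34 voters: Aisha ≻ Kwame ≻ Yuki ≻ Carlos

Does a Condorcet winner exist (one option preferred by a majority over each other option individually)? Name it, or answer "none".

none

Checking pairwise contests:
Aisha beats Kwame 75–68.
Kwame beats Yuki 92–51.
Yuki beats Aisha 85–58.
Kwame beats Carlos 119–24.
Every option loses at least one head-to-head, so there is no Condorcet winner.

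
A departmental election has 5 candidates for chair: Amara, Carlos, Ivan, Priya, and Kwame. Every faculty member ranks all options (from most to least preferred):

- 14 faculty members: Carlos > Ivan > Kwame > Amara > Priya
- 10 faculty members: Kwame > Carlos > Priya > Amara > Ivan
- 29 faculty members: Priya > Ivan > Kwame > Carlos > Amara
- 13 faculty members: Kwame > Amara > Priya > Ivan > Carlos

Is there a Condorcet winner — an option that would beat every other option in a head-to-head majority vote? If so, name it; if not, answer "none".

none

Checking pairwise contests:
Carlos beats Amara 53–13.
Ivan beats Carlos 42–24.
Priya beats Ivan 52–14.
Kwame beats Priya 37–29.
Ivan beats Kwame 43–23.
Every option loses at least one head-to-head, so there is no Condorcet winner.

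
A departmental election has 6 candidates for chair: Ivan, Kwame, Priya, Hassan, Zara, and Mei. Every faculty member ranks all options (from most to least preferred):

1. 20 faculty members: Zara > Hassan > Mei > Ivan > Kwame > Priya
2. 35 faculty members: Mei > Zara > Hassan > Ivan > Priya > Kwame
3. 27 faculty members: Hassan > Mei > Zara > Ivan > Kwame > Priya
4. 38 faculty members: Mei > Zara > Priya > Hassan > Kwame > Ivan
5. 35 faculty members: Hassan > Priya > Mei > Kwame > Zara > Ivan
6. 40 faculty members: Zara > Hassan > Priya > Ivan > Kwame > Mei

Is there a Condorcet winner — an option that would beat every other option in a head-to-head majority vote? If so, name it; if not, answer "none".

Checking pairwise contests:
Priya beats Ivan 113–82.
Ivan beats Kwame 122–73.
Hassan beats Priya 157–38.
Zara beats Hassan 133–62.
Mei beats Zara 135–60.
Hassan beats Mei 122–73.
Every option loses at least one head-to-head, so there is no Condorcet winner.

none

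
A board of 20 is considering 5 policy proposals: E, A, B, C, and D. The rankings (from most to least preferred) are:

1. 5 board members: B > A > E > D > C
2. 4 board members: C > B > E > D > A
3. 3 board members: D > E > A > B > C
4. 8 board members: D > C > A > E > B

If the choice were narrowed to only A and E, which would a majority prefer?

Voters preferring A to E: 13; preferring E to A: 7.
A wins the head-to-head.

A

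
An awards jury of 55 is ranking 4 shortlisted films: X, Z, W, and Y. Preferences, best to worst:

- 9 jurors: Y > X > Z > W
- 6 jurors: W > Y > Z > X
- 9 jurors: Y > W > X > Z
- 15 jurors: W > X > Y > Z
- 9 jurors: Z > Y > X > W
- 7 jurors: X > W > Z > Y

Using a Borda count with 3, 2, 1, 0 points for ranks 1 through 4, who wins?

Y

X: 9·2 + 6·0 + 9·1 + 15·2 + 9·1 + 7·3 = 87
Z: 9·1 + 6·1 + 9·0 + 15·0 + 9·3 + 7·1 = 49
W: 9·0 + 6·3 + 9·2 + 15·3 + 9·0 + 7·2 = 95
Y: 9·3 + 6·2 + 9·3 + 15·1 + 9·2 + 7·0 = 99
Y has the highest Borda score (99).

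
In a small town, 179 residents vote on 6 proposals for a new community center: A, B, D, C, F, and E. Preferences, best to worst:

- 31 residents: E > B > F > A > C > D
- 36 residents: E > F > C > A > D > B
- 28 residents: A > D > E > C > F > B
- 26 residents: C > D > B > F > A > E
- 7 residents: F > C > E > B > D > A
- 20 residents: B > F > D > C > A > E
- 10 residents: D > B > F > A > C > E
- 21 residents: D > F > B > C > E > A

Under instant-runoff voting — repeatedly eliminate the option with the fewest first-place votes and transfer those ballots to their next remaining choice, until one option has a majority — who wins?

Round 1: A 28, B 20, D 31, C 26, F 7, E 67. Eliminate F.
Round 2: A 28, B 20, D 31, C 33, E 67. Eliminate B.
Round 3: A 28, D 51, C 33, E 67. Eliminate A.
Round 4: D 79, C 33, E 67. Eliminate C.
Round 5: D 105, E 74. D has a majority.

D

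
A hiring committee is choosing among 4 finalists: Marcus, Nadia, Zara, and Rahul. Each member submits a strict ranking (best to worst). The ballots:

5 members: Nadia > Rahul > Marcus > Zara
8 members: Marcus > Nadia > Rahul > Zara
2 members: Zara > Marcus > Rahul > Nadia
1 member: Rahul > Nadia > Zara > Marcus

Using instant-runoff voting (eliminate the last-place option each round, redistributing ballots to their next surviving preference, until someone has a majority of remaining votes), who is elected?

Round 1: Marcus 8, Nadia 5, Zara 2, Rahul 1. Eliminate Rahul.
Round 2: Marcus 8, Nadia 6, Zara 2. Eliminate Zara.
Round 3: Marcus 10, Nadia 6. Marcus has a majority.

Marcus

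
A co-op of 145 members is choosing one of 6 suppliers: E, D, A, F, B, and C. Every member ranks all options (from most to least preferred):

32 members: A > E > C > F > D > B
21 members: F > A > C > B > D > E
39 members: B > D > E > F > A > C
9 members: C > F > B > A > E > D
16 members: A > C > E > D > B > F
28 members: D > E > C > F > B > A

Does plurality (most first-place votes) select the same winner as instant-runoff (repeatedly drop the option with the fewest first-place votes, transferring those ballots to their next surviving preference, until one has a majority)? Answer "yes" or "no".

no

Plurality — first-place votes: E 0, D 28, A 48, F 21, B 39, C 9. Winner: A.
Instant-runoff — R1 E 0, D 28, A 48, F 21, B 39, C 9 (E out); R2 D 28, A 48, F 21, B 39, C 9 (C out); R3 D 28, A 48, F 30, B 39 (D out); R4 A 48, F 58, B 39 (B out); R5 A 48, F 97 (F winner). Winner: F.
The two methods disagree.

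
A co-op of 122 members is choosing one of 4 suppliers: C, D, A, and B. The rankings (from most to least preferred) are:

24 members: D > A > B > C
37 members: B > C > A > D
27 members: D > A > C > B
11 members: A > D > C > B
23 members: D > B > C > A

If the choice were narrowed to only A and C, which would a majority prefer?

Voters preferring A to C: 62; preferring C to A: 60.
A wins the head-to-head.

A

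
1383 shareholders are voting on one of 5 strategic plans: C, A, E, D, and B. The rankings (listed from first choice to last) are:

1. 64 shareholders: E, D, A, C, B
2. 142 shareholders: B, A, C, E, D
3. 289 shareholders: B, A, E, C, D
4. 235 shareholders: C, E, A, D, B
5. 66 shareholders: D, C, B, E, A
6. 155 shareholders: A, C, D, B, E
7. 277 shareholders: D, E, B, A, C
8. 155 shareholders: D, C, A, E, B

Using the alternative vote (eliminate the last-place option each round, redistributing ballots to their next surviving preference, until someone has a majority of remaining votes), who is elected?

D

Round 1: C 235, A 155, E 64, D 498, B 431. Eliminate E.
Round 2: C 235, A 155, D 562, B 431. Eliminate A.
Round 3: C 390, D 562, B 431. Eliminate C.
Round 4: D 952, B 431. D has a majority.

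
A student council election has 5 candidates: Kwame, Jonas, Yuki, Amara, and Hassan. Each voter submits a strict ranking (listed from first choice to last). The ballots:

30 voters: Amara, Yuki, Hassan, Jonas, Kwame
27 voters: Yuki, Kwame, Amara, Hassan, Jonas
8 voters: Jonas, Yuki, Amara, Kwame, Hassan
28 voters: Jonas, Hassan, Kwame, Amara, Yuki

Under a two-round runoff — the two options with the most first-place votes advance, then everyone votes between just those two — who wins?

Amara

Round 1 first-place votes: Kwame 0, Jonas 36, Yuki 27, Amara 30, Hassan 0.
Jonas and Amara advance.
Runoff: Jonas is preferred to Amara by 36 voters; Amara by 57.
Amara wins the runoff.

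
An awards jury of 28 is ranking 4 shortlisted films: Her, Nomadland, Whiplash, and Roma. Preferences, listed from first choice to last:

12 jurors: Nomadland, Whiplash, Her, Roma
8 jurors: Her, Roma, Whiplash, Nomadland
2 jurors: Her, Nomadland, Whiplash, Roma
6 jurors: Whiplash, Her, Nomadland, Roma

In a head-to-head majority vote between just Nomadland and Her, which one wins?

Her

Voters preferring Nomadland to Her: 12; preferring Her to Nomadland: 16.
Her wins the head-to-head.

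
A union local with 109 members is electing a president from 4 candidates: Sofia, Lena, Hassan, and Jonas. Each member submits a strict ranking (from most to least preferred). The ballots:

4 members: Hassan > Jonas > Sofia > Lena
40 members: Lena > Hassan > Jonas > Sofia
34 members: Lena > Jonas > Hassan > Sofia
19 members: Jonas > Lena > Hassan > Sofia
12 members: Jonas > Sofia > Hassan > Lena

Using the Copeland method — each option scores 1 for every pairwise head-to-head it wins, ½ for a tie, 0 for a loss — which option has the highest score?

Sofia: loses to Lena, Hassan, and Jonas → score 0.
Lena: beats Sofia, Hassan, and Jonas → score 3.
Hassan: beats Sofia; loses to Lena and Jonas → score 1.
Jonas: beats Sofia and Hassan; loses to Lena → score 2.
Lena has the best pairwise record.

Lena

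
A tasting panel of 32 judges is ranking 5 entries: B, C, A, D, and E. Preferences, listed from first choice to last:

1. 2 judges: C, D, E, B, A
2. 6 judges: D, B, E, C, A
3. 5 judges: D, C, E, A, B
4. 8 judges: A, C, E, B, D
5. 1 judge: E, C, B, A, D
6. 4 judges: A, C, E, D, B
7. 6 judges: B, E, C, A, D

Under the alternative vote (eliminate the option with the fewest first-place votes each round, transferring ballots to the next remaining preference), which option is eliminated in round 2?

C

Round 1: B 6, C 2, A 12, D 11, E 1. Eliminate E.
Round 2: B 6, C 3, A 12, D 11. Eliminate C.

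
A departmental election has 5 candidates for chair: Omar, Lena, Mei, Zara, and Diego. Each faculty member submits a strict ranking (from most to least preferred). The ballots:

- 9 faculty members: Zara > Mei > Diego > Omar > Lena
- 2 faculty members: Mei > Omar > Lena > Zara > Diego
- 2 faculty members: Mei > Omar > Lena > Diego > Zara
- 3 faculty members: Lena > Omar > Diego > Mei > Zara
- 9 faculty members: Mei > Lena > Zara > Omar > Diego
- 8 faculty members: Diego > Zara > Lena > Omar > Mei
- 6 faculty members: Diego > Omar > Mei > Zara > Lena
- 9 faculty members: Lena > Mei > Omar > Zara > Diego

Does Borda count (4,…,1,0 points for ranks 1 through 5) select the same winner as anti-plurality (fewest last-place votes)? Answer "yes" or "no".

Borda — scores: Omar 83, Lena 99, Mei 121, Zara 95, Diego 82. Winner: Mei.
Anti-plurality — last-place votes: Omar 0, Lena 15, Mei 8, Zara 5, Diego 20. Winner: Omar.
The two methods disagree.

no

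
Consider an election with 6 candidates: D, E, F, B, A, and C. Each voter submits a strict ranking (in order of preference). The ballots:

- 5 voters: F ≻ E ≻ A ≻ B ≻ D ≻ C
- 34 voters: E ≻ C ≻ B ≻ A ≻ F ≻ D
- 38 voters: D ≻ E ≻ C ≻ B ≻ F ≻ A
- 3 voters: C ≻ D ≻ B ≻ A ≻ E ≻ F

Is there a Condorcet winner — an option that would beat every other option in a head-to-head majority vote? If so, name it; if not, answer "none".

D vs E: 41–39 for D.
D vs F: 41–39 for D.
D vs B: 41–39 for D.
D vs A: 41–39 for D.
D vs C: 43–37 for D.
D beats every other option head-to-head.

D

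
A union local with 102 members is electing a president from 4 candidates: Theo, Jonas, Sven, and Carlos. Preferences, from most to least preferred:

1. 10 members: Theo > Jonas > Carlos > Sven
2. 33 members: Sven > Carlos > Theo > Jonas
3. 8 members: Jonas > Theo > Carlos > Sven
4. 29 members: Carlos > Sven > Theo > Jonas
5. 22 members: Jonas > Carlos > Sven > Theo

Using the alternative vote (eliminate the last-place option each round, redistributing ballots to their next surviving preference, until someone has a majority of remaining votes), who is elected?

Round 1: Theo 10, Jonas 30, Sven 33, Carlos 29. Eliminate Theo.
Round 2: Jonas 40, Sven 33, Carlos 29. Eliminate Carlos.
Round 3: Jonas 40, Sven 62. Sven has a majority.

Sven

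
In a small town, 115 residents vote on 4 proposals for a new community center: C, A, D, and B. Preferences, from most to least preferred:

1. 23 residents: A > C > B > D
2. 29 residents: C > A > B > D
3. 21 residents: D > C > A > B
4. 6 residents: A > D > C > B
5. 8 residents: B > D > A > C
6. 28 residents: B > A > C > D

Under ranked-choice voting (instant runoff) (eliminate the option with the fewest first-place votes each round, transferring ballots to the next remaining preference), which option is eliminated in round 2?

A

Round 1: C 29, A 29, D 21, B 36. Eliminate D.
Round 2: C 50, A 29, B 36. Eliminate A.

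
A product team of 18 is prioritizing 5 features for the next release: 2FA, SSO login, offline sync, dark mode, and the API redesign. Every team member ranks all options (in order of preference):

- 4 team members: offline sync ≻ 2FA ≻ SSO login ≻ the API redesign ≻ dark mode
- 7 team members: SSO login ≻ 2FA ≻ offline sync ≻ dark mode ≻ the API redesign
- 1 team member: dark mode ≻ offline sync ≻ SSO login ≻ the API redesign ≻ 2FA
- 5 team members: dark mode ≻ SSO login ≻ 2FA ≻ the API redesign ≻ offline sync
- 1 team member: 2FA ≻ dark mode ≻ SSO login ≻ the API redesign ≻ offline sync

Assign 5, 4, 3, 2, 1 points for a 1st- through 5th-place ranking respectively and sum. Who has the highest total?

2FA: 4·4 + 7·4 + 1·1 + 5·3 + 1·5 = 65
SSO login: 4·3 + 7·5 + 1·3 + 5·4 + 1·3 = 73
offline sync: 4·5 + 7·3 + 1·4 + 5·1 + 1·1 = 51
dark mode: 4·1 + 7·2 + 1·5 + 5·5 + 1·4 = 52
the API redesign: 4·2 + 7·1 + 1·2 + 5·2 + 1·2 = 29
SSO login has the highest Borda score (73).

SSO login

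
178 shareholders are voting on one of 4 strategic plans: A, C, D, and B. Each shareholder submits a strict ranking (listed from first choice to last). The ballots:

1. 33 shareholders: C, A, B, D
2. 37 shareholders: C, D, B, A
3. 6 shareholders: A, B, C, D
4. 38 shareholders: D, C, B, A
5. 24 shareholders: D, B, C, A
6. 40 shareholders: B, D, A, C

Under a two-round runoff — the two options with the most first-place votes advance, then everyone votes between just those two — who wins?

Round 1 first-place votes: A 6, C 70, D 62, B 40.
C and D advance.
Runoff: C is preferred to D by 76 voters; D by 102.
D wins the runoff.

D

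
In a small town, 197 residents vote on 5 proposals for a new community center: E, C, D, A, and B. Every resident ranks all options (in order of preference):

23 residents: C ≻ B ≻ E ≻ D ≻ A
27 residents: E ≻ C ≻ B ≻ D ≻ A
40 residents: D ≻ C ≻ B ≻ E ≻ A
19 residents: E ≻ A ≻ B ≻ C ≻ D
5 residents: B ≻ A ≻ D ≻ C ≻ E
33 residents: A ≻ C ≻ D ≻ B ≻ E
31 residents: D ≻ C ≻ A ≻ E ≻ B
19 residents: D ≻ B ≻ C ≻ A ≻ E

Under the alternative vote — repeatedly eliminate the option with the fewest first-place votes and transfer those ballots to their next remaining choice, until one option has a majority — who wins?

D

Round 1: E 46, C 23, D 90, A 33, B 5. Eliminate B.
Round 2: E 46, C 23, D 90, A 38. Eliminate C.
Round 3: E 69, D 90, A 38. Eliminate A.
Round 4: E 69, D 128. D has a majority.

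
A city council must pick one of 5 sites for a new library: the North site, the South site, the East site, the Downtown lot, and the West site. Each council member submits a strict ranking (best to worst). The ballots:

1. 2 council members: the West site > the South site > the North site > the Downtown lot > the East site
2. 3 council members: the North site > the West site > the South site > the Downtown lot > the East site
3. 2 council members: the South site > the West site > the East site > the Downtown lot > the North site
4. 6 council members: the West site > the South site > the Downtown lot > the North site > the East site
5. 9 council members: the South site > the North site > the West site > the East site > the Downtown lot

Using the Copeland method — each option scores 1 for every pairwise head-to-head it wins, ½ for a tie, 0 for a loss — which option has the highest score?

the North site: beats the East site, the Downtown lot, and the West site; loses to the South site → score 3.
the South site: beats the North site, the East site, and the Downtown lot; ties the West site → score 3.5.
the East site: ties the Downtown lot; loses to the North site, the South site, and the West site → score 0.5.
the Downtown lot: ties the East site; loses to the North site, the South site, and the West site → score 0.5.
the West site: beats the East site and the Downtown lot; ties the South site; loses to the North site → score 2.5.
the South site has the best pairwise record.

the South site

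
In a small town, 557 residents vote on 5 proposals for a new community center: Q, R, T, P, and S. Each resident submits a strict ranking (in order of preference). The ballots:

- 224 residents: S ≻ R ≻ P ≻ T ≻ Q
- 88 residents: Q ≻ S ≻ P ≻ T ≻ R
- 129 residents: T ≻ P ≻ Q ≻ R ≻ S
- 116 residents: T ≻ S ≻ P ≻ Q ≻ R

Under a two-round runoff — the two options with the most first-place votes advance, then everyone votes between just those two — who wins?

Round 1 first-place votes: Q 88, R 0, T 245, P 0, S 224.
T and S advance.
Runoff: T is preferred to S by 245 voters; S by 312.
S wins the runoff.

S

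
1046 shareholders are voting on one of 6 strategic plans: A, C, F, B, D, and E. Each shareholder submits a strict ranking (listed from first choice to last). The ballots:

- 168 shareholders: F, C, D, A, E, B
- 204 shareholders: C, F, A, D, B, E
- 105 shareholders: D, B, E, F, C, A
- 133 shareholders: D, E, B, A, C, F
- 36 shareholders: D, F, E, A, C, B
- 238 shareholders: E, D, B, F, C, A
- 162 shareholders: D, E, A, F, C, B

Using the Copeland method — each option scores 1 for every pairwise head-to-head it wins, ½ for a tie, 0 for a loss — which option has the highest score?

A: beats B; loses to C, F, D, and E → score 1.
C: beats A and B; loses to F, D, and E → score 2.
F: beats A, C, and B; loses to D and E → score 3.
B: loses to A, C, F, D, and E → score 0.
D: beats A, C, F, B, and E → score 5.
E: beats A, C, F, and B; loses to D → score 4.
D has the best pairwise record.

D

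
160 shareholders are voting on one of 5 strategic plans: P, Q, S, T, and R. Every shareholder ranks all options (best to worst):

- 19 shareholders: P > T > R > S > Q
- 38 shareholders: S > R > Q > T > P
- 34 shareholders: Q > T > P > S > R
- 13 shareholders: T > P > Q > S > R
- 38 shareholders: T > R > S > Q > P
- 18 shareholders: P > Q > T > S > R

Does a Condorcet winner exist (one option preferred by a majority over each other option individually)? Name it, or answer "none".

Checking pairwise contests:
Q beats P 110–50.
S beats Q 95–65.
P beats S 84–76.
Q beats T 90–70.
P beats R 84–76.
Every option loses at least one head-to-head, so there is no Condorcet winner.

none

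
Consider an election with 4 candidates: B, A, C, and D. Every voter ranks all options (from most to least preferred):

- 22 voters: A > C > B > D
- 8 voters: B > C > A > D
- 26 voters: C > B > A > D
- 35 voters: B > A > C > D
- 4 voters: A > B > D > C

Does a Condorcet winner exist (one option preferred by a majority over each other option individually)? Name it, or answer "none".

Checking pairwise contests:
C beats B 48–47.
B beats A 69–26.
A beats C 61–34.
B beats D 95–0.
Every option loses at least one head-to-head, so there is no Condorcet winner.

none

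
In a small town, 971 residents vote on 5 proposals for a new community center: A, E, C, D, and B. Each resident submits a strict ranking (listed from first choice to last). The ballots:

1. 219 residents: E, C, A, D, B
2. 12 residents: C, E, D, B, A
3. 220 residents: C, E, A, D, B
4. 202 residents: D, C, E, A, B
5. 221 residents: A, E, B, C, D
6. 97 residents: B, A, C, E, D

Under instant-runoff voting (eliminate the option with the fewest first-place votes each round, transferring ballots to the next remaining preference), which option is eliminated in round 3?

Round 1: A 221, E 219, C 232, D 202, B 97. Eliminate B.
Round 2: A 318, E 219, C 232, D 202. Eliminate D.
Round 3: A 318, E 219, C 434. Eliminate E.

E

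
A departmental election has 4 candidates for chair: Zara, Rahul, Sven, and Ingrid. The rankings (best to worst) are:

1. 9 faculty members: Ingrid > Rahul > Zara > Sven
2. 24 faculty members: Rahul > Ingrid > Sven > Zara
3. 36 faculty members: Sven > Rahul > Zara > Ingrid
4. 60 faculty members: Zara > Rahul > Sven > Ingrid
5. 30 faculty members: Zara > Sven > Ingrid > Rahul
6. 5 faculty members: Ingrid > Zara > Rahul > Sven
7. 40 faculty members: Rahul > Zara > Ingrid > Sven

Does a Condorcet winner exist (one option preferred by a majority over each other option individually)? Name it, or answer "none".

Rahul vs Zara: 109–95 for Rahul.
Rahul vs Sven: 138–66 for Rahul.
Rahul vs Ingrid: 160–44 for Rahul.
Rahul beats every other option head-to-head.

Rahul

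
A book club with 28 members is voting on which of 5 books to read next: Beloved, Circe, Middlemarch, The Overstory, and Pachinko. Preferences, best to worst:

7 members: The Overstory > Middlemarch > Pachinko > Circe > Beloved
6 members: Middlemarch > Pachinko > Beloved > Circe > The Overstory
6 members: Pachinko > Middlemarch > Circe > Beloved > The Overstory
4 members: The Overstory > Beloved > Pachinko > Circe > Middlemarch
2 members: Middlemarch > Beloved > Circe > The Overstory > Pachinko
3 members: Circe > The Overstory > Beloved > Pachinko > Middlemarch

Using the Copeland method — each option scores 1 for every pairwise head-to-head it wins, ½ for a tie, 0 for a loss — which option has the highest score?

Middlemarch

Beloved: ties The Overstory; loses to Circe, Middlemarch, and Pachinko → score 0.5.
Circe: beats Beloved and The Overstory; loses to Middlemarch and Pachinko → score 2.
Middlemarch: beats Beloved, Circe, and Pachinko; ties The Overstory → score 3.5.
The Overstory: beats Pachinko; ties Beloved and Middlemarch; loses to Circe → score 2.
Pachinko: beats Beloved and Circe; loses to Middlemarch and The Overstory → score 2.
Middlemarch has the best pairwise record.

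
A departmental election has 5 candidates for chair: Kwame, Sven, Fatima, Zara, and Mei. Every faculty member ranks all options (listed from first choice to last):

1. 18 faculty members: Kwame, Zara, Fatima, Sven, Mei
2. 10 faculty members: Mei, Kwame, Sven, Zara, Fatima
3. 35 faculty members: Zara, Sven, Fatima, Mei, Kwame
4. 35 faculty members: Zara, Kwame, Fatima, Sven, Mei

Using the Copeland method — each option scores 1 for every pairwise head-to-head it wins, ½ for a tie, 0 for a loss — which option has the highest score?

Zara

Kwame: beats Sven, Fatima, and Mei; loses to Zara → score 3.
Sven: beats Mei; loses to Kwame, Fatima, and Zara → score 1.
Fatima: beats Sven and Mei; loses to Kwame and Zara → score 2.
Zara: beats Kwame, Sven, Fatima, and Mei → score 4.
Mei: loses to Kwame, Sven, Fatima, and Zara → score 0.
Zara has the best pairwise record.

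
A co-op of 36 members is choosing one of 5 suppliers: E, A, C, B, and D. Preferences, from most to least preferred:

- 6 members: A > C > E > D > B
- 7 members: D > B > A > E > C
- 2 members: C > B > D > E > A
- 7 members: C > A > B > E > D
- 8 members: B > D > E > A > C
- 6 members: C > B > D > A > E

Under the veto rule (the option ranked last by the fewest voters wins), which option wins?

A

Last-place votes: E 6, A 2, C 15, B 6, D 7.
A is ranked last by the fewest voters, so A wins.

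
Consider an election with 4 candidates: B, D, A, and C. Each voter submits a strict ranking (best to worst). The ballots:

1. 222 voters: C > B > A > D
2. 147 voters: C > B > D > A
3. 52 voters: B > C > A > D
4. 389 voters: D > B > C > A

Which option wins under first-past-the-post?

First-place votes: B 52, D 389, A 0, C 369.
D has the most first-place votes.

D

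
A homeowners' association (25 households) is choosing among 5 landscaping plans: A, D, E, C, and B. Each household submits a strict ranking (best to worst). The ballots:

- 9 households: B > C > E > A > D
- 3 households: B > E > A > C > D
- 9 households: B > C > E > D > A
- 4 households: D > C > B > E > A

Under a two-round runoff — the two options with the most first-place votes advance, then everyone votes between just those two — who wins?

Round 1 first-place votes: A 0, D 4, E 0, C 0, B 21.
B and D advance.
Runoff: B is preferred to D by 21 voters; D by 4.
B wins the runoff.

B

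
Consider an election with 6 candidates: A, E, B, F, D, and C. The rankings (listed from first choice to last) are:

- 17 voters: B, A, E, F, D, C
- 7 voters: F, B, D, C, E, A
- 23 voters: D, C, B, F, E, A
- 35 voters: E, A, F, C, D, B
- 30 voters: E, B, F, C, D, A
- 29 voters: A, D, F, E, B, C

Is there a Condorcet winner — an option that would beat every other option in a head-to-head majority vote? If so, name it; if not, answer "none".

E

E vs A: 95–46 for E.
E vs B: 94–47 for E.
E vs F: 82–59 for E.
E vs D: 82–59 for E.
E vs C: 111–30 for E.
E beats every other option head-to-head.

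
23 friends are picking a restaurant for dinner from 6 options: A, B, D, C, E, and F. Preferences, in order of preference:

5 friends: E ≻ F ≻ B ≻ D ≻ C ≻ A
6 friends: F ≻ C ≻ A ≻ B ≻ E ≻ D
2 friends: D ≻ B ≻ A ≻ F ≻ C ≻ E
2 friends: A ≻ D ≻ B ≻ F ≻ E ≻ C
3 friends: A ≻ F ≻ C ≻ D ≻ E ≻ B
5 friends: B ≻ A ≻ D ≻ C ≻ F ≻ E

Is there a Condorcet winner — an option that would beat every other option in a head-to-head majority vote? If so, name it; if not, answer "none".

Checking pairwise contests:
B beats A 12–11.
F beats B 14–9.
A beats D 16–7.
A beats C 12–11.
A beats E 18–5.
A beats F 12–11.
Every option loses at least one head-to-head, so there is no Condorcet winner.

none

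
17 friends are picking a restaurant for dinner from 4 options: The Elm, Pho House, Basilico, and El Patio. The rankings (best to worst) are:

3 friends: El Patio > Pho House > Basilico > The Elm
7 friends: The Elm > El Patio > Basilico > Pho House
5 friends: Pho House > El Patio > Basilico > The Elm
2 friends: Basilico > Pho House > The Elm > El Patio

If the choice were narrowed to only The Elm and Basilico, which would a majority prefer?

Voters preferring The Elm to Basilico: 7; preferring Basilico to The Elm: 10.
Basilico wins the head-to-head.

Basilico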